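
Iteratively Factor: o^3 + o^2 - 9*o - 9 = (o - 3)*(o^2 + 4*o + 3) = (o - 3)*(o + 3)*(o + 1)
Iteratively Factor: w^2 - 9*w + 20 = (w - 5)*(w - 4)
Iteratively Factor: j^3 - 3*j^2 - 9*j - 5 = (j - 5)*(j^2 + 2*j + 1) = (j - 5)*(j + 1)*(j + 1)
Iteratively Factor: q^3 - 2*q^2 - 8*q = (q + 2)*(q^2 - 4*q) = q*(q + 2)*(q - 4)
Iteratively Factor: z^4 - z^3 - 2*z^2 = (z)*(z^3 - z^2 - 2*z) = z*(z + 1)*(z^2 - 2*z) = z^2*(z + 1)*(z - 2)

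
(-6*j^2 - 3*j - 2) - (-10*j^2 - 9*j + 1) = 4*j^2 + 6*j - 3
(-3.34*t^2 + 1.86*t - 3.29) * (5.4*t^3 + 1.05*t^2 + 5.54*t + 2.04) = -18.036*t^5 + 6.537*t^4 - 34.3166*t^3 + 0.0363000000000007*t^2 - 14.4322*t - 6.7116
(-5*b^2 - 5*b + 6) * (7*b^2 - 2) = -35*b^4 - 35*b^3 + 52*b^2 + 10*b - 12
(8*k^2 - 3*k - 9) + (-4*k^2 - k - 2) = 4*k^2 - 4*k - 11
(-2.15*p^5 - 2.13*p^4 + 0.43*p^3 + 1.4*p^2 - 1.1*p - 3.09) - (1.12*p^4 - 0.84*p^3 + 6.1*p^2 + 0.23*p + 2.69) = -2.15*p^5 - 3.25*p^4 + 1.27*p^3 - 4.7*p^2 - 1.33*p - 5.78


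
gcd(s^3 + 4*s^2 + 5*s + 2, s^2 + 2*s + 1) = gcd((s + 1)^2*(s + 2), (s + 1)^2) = s^2 + 2*s + 1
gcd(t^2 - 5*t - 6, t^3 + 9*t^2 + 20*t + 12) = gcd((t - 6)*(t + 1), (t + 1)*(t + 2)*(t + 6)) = t + 1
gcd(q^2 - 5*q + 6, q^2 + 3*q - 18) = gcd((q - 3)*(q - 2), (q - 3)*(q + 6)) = q - 3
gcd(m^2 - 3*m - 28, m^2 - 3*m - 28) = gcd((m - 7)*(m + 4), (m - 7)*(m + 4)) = m^2 - 3*m - 28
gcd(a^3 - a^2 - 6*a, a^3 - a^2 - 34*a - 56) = a + 2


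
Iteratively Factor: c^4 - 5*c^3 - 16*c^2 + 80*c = (c + 4)*(c^3 - 9*c^2 + 20*c) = c*(c + 4)*(c^2 - 9*c + 20) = c*(c - 4)*(c + 4)*(c - 5)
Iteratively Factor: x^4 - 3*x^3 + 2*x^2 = (x - 2)*(x^3 - x^2) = x*(x - 2)*(x^2 - x) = x^2*(x - 2)*(x - 1)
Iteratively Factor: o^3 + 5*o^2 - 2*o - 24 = (o - 2)*(o^2 + 7*o + 12) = (o - 2)*(o + 3)*(o + 4)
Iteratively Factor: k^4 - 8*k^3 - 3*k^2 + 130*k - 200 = (k + 4)*(k^3 - 12*k^2 + 45*k - 50) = (k - 5)*(k + 4)*(k^2 - 7*k + 10) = (k - 5)^2*(k + 4)*(k - 2)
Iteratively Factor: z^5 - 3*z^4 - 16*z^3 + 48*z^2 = (z)*(z^4 - 3*z^3 - 16*z^2 + 48*z) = z*(z - 4)*(z^3 + z^2 - 12*z) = z*(z - 4)*(z + 4)*(z^2 - 3*z) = z*(z - 4)*(z - 3)*(z + 4)*(z)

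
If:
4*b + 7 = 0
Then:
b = -7/4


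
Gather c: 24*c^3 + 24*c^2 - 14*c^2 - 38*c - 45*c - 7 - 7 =24*c^3 + 10*c^2 - 83*c - 14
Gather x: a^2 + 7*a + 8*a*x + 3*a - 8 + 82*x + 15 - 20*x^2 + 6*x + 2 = a^2 + 10*a - 20*x^2 + x*(8*a + 88) + 9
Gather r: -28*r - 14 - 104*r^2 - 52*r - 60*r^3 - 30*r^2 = -60*r^3 - 134*r^2 - 80*r - 14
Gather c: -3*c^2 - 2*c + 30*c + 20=-3*c^2 + 28*c + 20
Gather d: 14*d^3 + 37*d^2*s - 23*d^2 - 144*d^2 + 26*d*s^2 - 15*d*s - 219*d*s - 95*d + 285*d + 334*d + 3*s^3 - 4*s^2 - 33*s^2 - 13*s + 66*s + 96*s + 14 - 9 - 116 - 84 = 14*d^3 + d^2*(37*s - 167) + d*(26*s^2 - 234*s + 524) + 3*s^3 - 37*s^2 + 149*s - 195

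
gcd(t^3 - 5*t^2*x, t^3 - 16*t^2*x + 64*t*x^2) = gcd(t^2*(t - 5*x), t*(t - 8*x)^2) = t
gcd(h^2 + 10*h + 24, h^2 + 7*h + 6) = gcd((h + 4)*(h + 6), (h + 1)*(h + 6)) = h + 6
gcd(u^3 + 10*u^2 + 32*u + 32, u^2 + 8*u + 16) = u^2 + 8*u + 16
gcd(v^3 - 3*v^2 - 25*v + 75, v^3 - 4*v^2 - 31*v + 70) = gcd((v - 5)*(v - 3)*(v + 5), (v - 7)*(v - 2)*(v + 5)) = v + 5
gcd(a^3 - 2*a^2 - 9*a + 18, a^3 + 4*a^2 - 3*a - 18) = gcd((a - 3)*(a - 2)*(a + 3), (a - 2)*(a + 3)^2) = a^2 + a - 6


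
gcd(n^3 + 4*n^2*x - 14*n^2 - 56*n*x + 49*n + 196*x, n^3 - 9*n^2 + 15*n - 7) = n - 7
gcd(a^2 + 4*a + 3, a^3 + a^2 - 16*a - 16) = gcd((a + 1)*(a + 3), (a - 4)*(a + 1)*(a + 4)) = a + 1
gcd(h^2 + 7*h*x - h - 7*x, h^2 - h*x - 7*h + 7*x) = 1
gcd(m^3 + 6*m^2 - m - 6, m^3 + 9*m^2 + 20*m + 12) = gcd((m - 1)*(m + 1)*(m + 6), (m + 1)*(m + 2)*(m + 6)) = m^2 + 7*m + 6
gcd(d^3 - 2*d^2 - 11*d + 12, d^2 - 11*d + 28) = d - 4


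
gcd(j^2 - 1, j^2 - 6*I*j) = 1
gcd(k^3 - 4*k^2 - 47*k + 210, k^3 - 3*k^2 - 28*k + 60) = k - 6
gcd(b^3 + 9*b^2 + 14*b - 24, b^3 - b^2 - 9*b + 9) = b - 1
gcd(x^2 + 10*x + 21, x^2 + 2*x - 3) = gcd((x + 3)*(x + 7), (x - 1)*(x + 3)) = x + 3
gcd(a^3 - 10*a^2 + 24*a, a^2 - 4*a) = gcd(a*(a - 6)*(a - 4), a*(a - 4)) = a^2 - 4*a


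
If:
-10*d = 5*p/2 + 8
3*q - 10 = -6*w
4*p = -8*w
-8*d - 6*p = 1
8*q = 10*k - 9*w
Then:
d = -91/80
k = 3767/1200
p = 27/20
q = 281/60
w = -27/40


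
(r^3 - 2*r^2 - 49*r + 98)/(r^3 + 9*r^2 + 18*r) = (r^3 - 2*r^2 - 49*r + 98)/(r*(r^2 + 9*r + 18))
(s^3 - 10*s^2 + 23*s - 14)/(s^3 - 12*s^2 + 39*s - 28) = (s - 2)/(s - 4)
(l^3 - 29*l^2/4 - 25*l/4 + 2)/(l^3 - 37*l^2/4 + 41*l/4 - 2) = (l + 1)/(l - 1)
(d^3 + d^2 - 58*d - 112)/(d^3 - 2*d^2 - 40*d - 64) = (d + 7)/(d + 4)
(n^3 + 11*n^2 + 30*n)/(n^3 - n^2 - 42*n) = (n + 5)/(n - 7)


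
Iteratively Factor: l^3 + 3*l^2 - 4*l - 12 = (l - 2)*(l^2 + 5*l + 6) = (l - 2)*(l + 3)*(l + 2)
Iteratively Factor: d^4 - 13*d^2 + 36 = (d + 2)*(d^3 - 2*d^2 - 9*d + 18) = (d + 2)*(d + 3)*(d^2 - 5*d + 6) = (d - 3)*(d + 2)*(d + 3)*(d - 2)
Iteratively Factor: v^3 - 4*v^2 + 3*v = (v - 3)*(v^2 - v) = (v - 3)*(v - 1)*(v)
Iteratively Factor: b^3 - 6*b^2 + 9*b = (b)*(b^2 - 6*b + 9) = b*(b - 3)*(b - 3)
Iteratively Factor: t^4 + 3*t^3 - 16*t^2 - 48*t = (t + 4)*(t^3 - t^2 - 12*t) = t*(t + 4)*(t^2 - t - 12) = t*(t + 3)*(t + 4)*(t - 4)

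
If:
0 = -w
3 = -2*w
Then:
No Solution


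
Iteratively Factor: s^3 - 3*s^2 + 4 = (s - 2)*(s^2 - s - 2) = (s - 2)^2*(s + 1)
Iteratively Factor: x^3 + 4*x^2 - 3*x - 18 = (x - 2)*(x^2 + 6*x + 9) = (x - 2)*(x + 3)*(x + 3)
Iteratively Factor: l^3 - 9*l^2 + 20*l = (l - 5)*(l^2 - 4*l) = (l - 5)*(l - 4)*(l)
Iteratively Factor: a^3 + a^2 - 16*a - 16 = (a + 4)*(a^2 - 3*a - 4) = (a - 4)*(a + 4)*(a + 1)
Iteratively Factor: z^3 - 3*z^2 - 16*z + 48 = (z - 4)*(z^2 + z - 12) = (z - 4)*(z - 3)*(z + 4)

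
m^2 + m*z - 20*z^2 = (m - 4*z)*(m + 5*z)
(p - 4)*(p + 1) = p^2 - 3*p - 4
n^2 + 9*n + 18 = (n + 3)*(n + 6)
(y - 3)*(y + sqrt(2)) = y^2 - 3*y + sqrt(2)*y - 3*sqrt(2)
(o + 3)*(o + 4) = o^2 + 7*o + 12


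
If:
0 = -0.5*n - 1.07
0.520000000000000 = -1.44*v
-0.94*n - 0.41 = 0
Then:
No Solution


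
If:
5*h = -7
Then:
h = -7/5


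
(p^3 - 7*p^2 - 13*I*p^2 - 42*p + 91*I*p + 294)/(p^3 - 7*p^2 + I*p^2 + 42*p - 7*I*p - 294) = (p - 7*I)/(p + 7*I)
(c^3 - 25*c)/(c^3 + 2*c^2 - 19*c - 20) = c*(c - 5)/(c^2 - 3*c - 4)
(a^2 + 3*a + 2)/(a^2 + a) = (a + 2)/a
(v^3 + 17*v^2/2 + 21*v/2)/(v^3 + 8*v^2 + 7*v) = (v + 3/2)/(v + 1)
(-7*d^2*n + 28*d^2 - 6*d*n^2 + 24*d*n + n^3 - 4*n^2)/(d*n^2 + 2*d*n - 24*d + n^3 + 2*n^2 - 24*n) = (-7*d + n)/(n + 6)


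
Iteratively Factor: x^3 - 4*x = (x - 2)*(x^2 + 2*x) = (x - 2)*(x + 2)*(x)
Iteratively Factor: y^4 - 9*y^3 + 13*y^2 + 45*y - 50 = (y - 1)*(y^3 - 8*y^2 + 5*y + 50) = (y - 5)*(y - 1)*(y^2 - 3*y - 10) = (y - 5)^2*(y - 1)*(y + 2)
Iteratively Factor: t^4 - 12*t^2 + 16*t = (t + 4)*(t^3 - 4*t^2 + 4*t) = (t - 2)*(t + 4)*(t^2 - 2*t) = (t - 2)^2*(t + 4)*(t)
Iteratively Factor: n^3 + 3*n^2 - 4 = (n + 2)*(n^2 + n - 2) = (n + 2)^2*(n - 1)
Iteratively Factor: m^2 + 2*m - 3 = (m + 3)*(m - 1)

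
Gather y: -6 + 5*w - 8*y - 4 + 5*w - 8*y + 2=10*w - 16*y - 8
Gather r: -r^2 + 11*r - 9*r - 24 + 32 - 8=-r^2 + 2*r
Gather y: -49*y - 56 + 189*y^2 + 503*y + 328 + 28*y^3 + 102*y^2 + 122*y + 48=28*y^3 + 291*y^2 + 576*y + 320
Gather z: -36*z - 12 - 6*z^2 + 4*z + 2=-6*z^2 - 32*z - 10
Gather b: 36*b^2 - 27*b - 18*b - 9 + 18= 36*b^2 - 45*b + 9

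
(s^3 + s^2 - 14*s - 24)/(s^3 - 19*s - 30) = (s - 4)/(s - 5)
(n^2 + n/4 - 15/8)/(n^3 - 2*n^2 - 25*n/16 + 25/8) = 2*(2*n + 3)/(4*n^2 - 3*n - 10)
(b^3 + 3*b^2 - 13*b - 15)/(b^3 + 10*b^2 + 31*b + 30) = (b^2 - 2*b - 3)/(b^2 + 5*b + 6)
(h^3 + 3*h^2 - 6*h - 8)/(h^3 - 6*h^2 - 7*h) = (h^2 + 2*h - 8)/(h*(h - 7))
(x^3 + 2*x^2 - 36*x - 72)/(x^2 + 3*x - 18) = (x^2 - 4*x - 12)/(x - 3)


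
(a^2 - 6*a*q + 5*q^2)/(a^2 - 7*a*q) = (a^2 - 6*a*q + 5*q^2)/(a*(a - 7*q))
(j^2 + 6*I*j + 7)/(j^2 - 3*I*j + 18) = (j^2 + 6*I*j + 7)/(j^2 - 3*I*j + 18)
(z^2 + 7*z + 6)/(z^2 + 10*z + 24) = (z + 1)/(z + 4)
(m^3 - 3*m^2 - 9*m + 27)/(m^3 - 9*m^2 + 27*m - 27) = (m + 3)/(m - 3)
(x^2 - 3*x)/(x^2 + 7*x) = (x - 3)/(x + 7)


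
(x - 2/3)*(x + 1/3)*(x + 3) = x^3 + 8*x^2/3 - 11*x/9 - 2/3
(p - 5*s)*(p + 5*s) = p^2 - 25*s^2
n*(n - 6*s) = n^2 - 6*n*s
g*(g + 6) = g^2 + 6*g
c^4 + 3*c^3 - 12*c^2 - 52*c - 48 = (c - 4)*(c + 2)^2*(c + 3)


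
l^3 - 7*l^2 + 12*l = l*(l - 4)*(l - 3)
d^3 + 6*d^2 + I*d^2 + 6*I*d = d*(d + 6)*(d + I)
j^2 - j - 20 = (j - 5)*(j + 4)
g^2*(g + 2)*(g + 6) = g^4 + 8*g^3 + 12*g^2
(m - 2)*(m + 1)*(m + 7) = m^3 + 6*m^2 - 9*m - 14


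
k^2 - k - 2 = (k - 2)*(k + 1)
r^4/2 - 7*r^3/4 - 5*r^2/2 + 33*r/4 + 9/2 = (r/2 + 1)*(r - 3)^2*(r + 1/2)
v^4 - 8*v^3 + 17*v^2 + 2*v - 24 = (v - 4)*(v - 3)*(v - 2)*(v + 1)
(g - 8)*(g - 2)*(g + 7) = g^3 - 3*g^2 - 54*g + 112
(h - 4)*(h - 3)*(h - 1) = h^3 - 8*h^2 + 19*h - 12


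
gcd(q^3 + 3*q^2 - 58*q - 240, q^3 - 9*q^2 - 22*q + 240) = q^2 - 3*q - 40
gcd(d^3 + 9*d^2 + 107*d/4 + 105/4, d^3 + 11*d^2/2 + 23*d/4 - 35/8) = d^2 + 6*d + 35/4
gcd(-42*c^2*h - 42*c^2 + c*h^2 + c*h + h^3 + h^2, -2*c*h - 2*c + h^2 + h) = h + 1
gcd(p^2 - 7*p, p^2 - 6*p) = p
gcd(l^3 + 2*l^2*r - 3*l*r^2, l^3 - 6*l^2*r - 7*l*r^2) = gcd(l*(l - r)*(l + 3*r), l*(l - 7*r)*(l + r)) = l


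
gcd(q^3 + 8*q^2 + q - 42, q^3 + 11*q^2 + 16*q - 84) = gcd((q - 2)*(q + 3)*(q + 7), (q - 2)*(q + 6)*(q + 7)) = q^2 + 5*q - 14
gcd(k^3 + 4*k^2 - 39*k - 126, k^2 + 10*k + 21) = k^2 + 10*k + 21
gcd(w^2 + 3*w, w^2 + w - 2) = 1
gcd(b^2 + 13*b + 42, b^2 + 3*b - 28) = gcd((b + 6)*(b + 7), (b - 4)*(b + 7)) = b + 7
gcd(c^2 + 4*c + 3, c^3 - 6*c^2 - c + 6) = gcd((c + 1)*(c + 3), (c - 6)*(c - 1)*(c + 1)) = c + 1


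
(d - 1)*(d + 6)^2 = d^3 + 11*d^2 + 24*d - 36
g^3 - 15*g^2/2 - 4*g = g*(g - 8)*(g + 1/2)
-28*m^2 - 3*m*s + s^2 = (-7*m + s)*(4*m + s)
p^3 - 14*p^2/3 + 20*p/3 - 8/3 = (p - 2)^2*(p - 2/3)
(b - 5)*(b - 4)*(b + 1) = b^3 - 8*b^2 + 11*b + 20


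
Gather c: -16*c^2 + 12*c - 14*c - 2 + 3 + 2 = -16*c^2 - 2*c + 3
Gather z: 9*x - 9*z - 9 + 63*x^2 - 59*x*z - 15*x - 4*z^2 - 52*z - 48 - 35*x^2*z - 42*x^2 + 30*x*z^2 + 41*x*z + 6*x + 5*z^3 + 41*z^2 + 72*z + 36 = 21*x^2 + 5*z^3 + z^2*(30*x + 37) + z*(-35*x^2 - 18*x + 11) - 21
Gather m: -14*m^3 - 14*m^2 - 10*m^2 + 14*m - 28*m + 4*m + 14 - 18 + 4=-14*m^3 - 24*m^2 - 10*m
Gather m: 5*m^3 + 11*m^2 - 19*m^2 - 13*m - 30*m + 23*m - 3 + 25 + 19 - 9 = 5*m^3 - 8*m^2 - 20*m + 32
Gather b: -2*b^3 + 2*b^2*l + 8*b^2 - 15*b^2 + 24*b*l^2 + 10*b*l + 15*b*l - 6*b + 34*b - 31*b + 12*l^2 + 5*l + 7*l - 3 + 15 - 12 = -2*b^3 + b^2*(2*l - 7) + b*(24*l^2 + 25*l - 3) + 12*l^2 + 12*l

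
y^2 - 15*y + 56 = (y - 8)*(y - 7)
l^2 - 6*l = l*(l - 6)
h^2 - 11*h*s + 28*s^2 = (h - 7*s)*(h - 4*s)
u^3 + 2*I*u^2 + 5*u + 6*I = (u - 2*I)*(u + I)*(u + 3*I)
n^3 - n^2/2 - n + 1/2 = (n - 1)*(n - 1/2)*(n + 1)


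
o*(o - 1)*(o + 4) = o^3 + 3*o^2 - 4*o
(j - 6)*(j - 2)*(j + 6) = j^3 - 2*j^2 - 36*j + 72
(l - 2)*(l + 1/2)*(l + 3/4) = l^3 - 3*l^2/4 - 17*l/8 - 3/4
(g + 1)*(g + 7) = g^2 + 8*g + 7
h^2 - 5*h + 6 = (h - 3)*(h - 2)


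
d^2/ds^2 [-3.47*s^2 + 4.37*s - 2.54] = -6.94000000000000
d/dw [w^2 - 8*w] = 2*w - 8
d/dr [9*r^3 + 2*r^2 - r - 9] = 27*r^2 + 4*r - 1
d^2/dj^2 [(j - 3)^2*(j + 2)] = 6*j - 8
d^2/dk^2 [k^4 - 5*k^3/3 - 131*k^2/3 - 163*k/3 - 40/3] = 12*k^2 - 10*k - 262/3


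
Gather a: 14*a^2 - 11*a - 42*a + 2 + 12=14*a^2 - 53*a + 14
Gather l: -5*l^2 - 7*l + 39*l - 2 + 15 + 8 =-5*l^2 + 32*l + 21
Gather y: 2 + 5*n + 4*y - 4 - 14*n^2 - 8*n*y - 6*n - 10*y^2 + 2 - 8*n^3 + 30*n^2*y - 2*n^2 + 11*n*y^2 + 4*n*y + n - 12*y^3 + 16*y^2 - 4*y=-8*n^3 - 16*n^2 - 12*y^3 + y^2*(11*n + 6) + y*(30*n^2 - 4*n)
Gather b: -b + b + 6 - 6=0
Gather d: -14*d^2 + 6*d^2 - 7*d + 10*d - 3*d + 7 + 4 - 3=8 - 8*d^2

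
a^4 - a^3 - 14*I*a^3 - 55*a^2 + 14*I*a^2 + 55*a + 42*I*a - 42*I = (a - 1)*(a - 7*I)*(a - 6*I)*(a - I)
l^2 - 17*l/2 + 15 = (l - 6)*(l - 5/2)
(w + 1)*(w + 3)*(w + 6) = w^3 + 10*w^2 + 27*w + 18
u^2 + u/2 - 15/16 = (u - 3/4)*(u + 5/4)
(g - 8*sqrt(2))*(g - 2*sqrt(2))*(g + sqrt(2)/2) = g^3 - 19*sqrt(2)*g^2/2 + 22*g + 16*sqrt(2)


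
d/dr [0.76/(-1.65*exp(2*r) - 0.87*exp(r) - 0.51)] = (2.508*exp(r) + 0.6612)*exp(r)/(1.65*exp(2*r) + 0.87*exp(r) + 0.51)^2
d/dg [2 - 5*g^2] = -10*g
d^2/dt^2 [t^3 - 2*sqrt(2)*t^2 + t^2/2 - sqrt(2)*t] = 6*t - 4*sqrt(2) + 1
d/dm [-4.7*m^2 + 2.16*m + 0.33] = 2.16 - 9.4*m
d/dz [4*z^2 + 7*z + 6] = 8*z + 7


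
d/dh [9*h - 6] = 9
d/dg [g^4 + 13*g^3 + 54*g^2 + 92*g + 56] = 4*g^3 + 39*g^2 + 108*g + 92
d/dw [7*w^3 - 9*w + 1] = 21*w^2 - 9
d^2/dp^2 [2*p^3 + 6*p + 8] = 12*p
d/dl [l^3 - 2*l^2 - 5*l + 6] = 3*l^2 - 4*l - 5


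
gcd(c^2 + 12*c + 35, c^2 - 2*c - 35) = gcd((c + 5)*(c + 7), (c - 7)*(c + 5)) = c + 5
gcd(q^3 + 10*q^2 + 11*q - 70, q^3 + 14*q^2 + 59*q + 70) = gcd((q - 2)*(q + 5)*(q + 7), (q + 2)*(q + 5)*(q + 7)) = q^2 + 12*q + 35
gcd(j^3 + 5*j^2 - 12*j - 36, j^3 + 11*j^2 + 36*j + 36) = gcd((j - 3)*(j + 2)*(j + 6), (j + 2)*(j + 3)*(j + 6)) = j^2 + 8*j + 12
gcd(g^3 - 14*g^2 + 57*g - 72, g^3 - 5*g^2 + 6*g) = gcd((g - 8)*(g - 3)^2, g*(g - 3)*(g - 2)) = g - 3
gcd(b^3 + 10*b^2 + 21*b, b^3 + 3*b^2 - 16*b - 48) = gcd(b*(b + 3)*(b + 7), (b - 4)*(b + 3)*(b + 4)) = b + 3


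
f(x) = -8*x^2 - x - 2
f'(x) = -16*x - 1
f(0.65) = -6.03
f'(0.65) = -11.40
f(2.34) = -48.14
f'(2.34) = -38.44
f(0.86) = -8.78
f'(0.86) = -14.76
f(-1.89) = -28.69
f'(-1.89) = 29.24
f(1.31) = -17.04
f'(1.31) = -21.96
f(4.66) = -180.38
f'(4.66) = -75.56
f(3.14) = -84.02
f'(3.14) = -51.24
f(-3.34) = -87.90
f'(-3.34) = 52.44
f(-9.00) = -641.00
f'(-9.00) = 143.00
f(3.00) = -77.00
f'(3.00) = -49.00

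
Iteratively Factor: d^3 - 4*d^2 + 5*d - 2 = (d - 1)*(d^2 - 3*d + 2) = (d - 2)*(d - 1)*(d - 1)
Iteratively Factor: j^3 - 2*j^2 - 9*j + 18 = (j - 2)*(j^2 - 9) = (j - 3)*(j - 2)*(j + 3)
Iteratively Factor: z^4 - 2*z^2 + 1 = (z + 1)*(z^3 - z^2 - z + 1) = (z - 1)*(z + 1)*(z^2 - 1) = (z - 1)*(z + 1)^2*(z - 1)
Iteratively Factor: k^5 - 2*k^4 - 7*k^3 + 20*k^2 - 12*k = (k - 2)*(k^4 - 7*k^2 + 6*k) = (k - 2)*(k - 1)*(k^3 + k^2 - 6*k) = (k - 2)^2*(k - 1)*(k^2 + 3*k) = k*(k - 2)^2*(k - 1)*(k + 3)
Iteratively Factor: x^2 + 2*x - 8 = (x - 2)*(x + 4)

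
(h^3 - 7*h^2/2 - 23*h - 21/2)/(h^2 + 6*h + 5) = (2*h^3 - 7*h^2 - 46*h - 21)/(2*(h^2 + 6*h + 5))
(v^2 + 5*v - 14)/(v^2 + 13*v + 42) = (v - 2)/(v + 6)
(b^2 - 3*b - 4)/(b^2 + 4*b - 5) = (b^2 - 3*b - 4)/(b^2 + 4*b - 5)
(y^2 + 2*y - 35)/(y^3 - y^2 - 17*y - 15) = (y + 7)/(y^2 + 4*y + 3)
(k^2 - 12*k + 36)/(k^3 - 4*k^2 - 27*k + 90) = (k - 6)/(k^2 + 2*k - 15)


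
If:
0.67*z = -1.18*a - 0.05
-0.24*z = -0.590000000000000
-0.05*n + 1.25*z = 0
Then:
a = -1.44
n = 61.46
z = 2.46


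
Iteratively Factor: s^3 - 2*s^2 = (s)*(s^2 - 2*s) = s*(s - 2)*(s)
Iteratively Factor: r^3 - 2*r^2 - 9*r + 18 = (r - 3)*(r^2 + r - 6) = (r - 3)*(r + 3)*(r - 2)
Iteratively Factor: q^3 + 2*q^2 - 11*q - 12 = (q + 4)*(q^2 - 2*q - 3) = (q - 3)*(q + 4)*(q + 1)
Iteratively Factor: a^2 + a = (a + 1)*(a)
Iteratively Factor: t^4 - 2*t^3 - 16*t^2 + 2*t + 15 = (t + 3)*(t^3 - 5*t^2 - t + 5) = (t - 5)*(t + 3)*(t^2 - 1) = (t - 5)*(t - 1)*(t + 3)*(t + 1)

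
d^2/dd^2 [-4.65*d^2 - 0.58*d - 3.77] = -9.30000000000000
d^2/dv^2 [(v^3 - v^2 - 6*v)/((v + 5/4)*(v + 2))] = 680/(64*v^3 + 240*v^2 + 300*v + 125)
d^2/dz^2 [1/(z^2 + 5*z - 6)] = 2*(-z^2 - 5*z + (2*z + 5)^2 + 6)/(z^2 + 5*z - 6)^3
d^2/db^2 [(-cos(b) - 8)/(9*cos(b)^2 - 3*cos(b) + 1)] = 2*(-729*(1 - cos(2*b))^2*cos(b) - 2619*(1 - cos(2*b))^2 - 2746*cos(b) - 2274*cos(2*b) + 216*cos(3*b) + 162*cos(5*b) + 8226)/(6*cos(b) - 9*cos(2*b) - 11)^3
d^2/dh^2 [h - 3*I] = 0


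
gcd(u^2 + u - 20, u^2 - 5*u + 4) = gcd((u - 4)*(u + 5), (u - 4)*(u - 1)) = u - 4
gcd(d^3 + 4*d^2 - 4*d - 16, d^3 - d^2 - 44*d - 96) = d + 4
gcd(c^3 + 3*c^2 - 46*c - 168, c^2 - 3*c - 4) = 1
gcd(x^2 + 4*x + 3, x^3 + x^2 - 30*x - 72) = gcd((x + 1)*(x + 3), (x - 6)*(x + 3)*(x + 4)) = x + 3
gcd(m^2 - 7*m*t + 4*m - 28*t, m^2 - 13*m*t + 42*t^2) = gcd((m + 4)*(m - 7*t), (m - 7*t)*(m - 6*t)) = -m + 7*t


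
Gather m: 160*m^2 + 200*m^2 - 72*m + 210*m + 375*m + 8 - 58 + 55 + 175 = 360*m^2 + 513*m + 180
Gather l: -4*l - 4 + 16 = 12 - 4*l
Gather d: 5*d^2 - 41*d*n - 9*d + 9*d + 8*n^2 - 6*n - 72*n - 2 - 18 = 5*d^2 - 41*d*n + 8*n^2 - 78*n - 20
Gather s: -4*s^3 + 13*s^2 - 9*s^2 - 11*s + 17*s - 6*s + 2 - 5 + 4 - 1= -4*s^3 + 4*s^2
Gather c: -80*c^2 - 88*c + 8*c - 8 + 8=-80*c^2 - 80*c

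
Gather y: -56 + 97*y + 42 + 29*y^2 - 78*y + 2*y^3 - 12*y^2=2*y^3 + 17*y^2 + 19*y - 14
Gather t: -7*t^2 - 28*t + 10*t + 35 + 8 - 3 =-7*t^2 - 18*t + 40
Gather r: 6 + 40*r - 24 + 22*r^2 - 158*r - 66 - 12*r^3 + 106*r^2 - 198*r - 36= -12*r^3 + 128*r^2 - 316*r - 120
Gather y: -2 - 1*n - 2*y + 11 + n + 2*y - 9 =0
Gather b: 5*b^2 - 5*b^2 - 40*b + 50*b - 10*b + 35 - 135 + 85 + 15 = 0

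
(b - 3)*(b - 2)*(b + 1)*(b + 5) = b^4 + b^3 - 19*b^2 + 11*b + 30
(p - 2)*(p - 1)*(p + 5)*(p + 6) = p^4 + 8*p^3 - p^2 - 68*p + 60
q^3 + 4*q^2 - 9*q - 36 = (q - 3)*(q + 3)*(q + 4)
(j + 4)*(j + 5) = j^2 + 9*j + 20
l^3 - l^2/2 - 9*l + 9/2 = (l - 3)*(l - 1/2)*(l + 3)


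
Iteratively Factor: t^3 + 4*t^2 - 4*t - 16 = (t - 2)*(t^2 + 6*t + 8) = (t - 2)*(t + 2)*(t + 4)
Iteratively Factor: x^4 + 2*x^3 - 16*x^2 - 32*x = (x - 4)*(x^3 + 6*x^2 + 8*x) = x*(x - 4)*(x^2 + 6*x + 8) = x*(x - 4)*(x + 2)*(x + 4)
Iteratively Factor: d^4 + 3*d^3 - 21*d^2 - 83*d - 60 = (d + 4)*(d^3 - d^2 - 17*d - 15) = (d - 5)*(d + 4)*(d^2 + 4*d + 3) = (d - 5)*(d + 3)*(d + 4)*(d + 1)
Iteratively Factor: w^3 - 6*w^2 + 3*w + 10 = (w - 5)*(w^2 - w - 2) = (w - 5)*(w - 2)*(w + 1)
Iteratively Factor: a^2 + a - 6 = (a - 2)*(a + 3)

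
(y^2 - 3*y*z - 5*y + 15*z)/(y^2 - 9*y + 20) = (y - 3*z)/(y - 4)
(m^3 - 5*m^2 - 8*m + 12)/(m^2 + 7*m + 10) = (m^2 - 7*m + 6)/(m + 5)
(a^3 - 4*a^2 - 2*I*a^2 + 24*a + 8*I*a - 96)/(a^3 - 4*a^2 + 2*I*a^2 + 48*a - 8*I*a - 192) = (a + 4*I)/(a + 8*I)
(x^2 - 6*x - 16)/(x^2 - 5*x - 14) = (x - 8)/(x - 7)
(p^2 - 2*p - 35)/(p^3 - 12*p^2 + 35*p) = (p + 5)/(p*(p - 5))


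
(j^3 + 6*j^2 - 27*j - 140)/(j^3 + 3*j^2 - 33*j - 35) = (j + 4)/(j + 1)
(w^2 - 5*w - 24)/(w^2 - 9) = (w - 8)/(w - 3)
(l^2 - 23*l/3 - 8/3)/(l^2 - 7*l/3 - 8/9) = 3*(l - 8)/(3*l - 8)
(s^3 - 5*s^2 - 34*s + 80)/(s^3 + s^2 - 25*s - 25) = (s^2 - 10*s + 16)/(s^2 - 4*s - 5)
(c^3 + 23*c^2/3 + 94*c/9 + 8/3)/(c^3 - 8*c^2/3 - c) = (c^2 + 22*c/3 + 8)/(c*(c - 3))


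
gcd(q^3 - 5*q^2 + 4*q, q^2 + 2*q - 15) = 1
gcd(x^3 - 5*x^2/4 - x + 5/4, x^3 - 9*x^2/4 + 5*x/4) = x^2 - 9*x/4 + 5/4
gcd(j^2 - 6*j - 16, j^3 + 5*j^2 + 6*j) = j + 2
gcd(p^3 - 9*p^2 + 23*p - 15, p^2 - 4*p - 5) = p - 5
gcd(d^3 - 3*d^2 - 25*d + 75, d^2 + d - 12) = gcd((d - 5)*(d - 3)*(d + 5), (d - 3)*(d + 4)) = d - 3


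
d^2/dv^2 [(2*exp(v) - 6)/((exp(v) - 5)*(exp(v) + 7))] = 2*(exp(4*v) - 14*exp(3*v) + 192*exp(2*v) - 362*exp(v) + 1015)*exp(v)/(exp(6*v) + 6*exp(5*v) - 93*exp(4*v) - 412*exp(3*v) + 3255*exp(2*v) + 7350*exp(v) - 42875)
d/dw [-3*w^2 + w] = 1 - 6*w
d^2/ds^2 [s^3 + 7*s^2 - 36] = 6*s + 14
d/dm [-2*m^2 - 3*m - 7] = -4*m - 3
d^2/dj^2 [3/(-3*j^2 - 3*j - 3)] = 2*(j^2 + j - (2*j + 1)^2 + 1)/(j^2 + j + 1)^3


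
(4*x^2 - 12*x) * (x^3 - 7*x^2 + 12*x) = 4*x^5 - 40*x^4 + 132*x^3 - 144*x^2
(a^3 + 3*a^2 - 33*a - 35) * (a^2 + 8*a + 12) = a^5 + 11*a^4 + 3*a^3 - 263*a^2 - 676*a - 420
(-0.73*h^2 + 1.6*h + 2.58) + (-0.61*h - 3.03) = -0.73*h^2 + 0.99*h - 0.45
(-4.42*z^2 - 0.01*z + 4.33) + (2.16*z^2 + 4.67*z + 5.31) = -2.26*z^2 + 4.66*z + 9.64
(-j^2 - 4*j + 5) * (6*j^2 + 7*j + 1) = -6*j^4 - 31*j^3 + j^2 + 31*j + 5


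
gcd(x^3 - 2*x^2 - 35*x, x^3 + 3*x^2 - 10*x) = x^2 + 5*x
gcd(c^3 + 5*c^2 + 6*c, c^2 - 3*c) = c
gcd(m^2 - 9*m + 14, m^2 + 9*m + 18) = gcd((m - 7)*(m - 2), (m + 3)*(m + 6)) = 1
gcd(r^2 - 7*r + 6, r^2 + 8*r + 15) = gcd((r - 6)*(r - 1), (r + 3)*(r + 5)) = 1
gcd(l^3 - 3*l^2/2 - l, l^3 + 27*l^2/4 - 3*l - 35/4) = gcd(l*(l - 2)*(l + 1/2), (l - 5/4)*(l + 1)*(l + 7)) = 1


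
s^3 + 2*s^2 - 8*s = s*(s - 2)*(s + 4)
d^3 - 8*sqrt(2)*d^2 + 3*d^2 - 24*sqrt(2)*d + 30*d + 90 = (d + 3)*(d - 5*sqrt(2))*(d - 3*sqrt(2))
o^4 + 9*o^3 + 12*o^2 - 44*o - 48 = (o - 2)*(o + 1)*(o + 4)*(o + 6)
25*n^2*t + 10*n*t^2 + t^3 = t*(5*n + t)^2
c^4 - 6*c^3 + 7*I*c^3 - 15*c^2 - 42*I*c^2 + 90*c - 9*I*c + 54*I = (c - 6)*(c + I)*(c + 3*I)^2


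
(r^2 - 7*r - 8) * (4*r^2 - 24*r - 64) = 4*r^4 - 52*r^3 + 72*r^2 + 640*r + 512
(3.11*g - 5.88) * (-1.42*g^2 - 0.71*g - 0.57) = -4.4162*g^3 + 6.1415*g^2 + 2.4021*g + 3.3516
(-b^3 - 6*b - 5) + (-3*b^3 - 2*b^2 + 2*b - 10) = -4*b^3 - 2*b^2 - 4*b - 15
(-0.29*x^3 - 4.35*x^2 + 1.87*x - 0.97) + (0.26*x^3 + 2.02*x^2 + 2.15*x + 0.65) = -0.03*x^3 - 2.33*x^2 + 4.02*x - 0.32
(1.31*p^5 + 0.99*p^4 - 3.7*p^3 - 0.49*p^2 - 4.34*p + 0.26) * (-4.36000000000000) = -5.7116*p^5 - 4.3164*p^4 + 16.132*p^3 + 2.1364*p^2 + 18.9224*p - 1.1336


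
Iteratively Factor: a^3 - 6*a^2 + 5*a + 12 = (a - 4)*(a^2 - 2*a - 3) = (a - 4)*(a + 1)*(a - 3)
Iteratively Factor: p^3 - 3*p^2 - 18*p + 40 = (p - 5)*(p^2 + 2*p - 8) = (p - 5)*(p - 2)*(p + 4)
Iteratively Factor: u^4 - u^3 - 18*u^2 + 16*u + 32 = (u + 1)*(u^3 - 2*u^2 - 16*u + 32) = (u - 4)*(u + 1)*(u^2 + 2*u - 8) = (u - 4)*(u - 2)*(u + 1)*(u + 4)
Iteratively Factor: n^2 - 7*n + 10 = (n - 5)*(n - 2)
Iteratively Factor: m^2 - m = (m)*(m - 1)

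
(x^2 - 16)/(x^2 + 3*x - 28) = (x + 4)/(x + 7)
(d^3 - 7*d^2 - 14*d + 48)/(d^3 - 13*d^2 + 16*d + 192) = (d - 2)/(d - 8)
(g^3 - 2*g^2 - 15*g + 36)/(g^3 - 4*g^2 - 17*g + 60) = (g - 3)/(g - 5)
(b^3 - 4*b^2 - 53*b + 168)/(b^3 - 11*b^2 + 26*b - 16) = (b^2 + 4*b - 21)/(b^2 - 3*b + 2)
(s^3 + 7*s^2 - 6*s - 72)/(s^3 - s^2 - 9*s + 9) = (s^2 + 10*s + 24)/(s^2 + 2*s - 3)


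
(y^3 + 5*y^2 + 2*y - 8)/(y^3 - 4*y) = (y^2 + 3*y - 4)/(y*(y - 2))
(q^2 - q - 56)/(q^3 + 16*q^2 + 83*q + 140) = (q - 8)/(q^2 + 9*q + 20)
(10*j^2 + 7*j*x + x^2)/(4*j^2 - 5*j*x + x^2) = (10*j^2 + 7*j*x + x^2)/(4*j^2 - 5*j*x + x^2)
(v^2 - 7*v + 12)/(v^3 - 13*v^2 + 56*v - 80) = (v - 3)/(v^2 - 9*v + 20)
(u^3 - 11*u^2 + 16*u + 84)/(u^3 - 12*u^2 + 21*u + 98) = (u - 6)/(u - 7)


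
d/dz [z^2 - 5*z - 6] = 2*z - 5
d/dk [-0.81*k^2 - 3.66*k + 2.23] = -1.62*k - 3.66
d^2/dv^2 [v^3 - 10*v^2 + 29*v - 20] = 6*v - 20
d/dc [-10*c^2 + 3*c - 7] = 3 - 20*c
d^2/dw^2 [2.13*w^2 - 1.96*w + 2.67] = 4.26000000000000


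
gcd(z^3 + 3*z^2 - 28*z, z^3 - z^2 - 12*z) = z^2 - 4*z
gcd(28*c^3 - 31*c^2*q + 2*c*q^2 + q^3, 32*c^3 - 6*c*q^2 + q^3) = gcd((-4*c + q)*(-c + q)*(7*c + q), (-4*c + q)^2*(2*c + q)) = -4*c + q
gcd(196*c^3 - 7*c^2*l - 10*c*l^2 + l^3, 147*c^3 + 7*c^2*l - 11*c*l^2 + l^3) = 49*c^2 - 14*c*l + l^2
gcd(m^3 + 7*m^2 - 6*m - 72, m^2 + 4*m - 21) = m - 3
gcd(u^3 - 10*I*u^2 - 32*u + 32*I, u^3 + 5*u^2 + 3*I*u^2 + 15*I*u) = 1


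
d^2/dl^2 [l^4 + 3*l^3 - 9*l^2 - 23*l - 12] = 12*l^2 + 18*l - 18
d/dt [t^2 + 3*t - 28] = 2*t + 3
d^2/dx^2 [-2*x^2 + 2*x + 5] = -4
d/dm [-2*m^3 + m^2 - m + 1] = -6*m^2 + 2*m - 1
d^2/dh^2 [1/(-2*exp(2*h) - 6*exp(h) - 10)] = (-(2*exp(h) + 3)^2*exp(h) + (4*exp(h) + 3)*(exp(2*h) + 3*exp(h) + 5)/2)*exp(h)/(exp(2*h) + 3*exp(h) + 5)^3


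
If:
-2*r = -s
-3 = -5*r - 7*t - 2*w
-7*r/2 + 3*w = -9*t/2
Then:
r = 12*w/47 + 27/94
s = 24*w/47 + 27/47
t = 21/94 - 22*w/47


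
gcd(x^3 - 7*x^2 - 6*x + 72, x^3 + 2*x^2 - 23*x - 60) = x + 3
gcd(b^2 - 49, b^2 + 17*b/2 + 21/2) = b + 7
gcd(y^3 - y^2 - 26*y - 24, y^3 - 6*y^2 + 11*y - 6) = 1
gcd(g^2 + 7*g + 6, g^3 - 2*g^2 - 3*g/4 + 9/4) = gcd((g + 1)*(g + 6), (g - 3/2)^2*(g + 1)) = g + 1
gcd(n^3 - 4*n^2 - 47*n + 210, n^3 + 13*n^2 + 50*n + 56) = n + 7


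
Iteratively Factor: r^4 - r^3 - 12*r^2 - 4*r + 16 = (r + 2)*(r^3 - 3*r^2 - 6*r + 8) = (r - 1)*(r + 2)*(r^2 - 2*r - 8) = (r - 1)*(r + 2)^2*(r - 4)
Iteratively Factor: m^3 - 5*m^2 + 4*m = (m - 1)*(m^2 - 4*m) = (m - 4)*(m - 1)*(m)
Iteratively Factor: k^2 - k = (k)*(k - 1)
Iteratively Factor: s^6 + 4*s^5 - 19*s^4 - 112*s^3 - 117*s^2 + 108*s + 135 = (s + 3)*(s^5 + s^4 - 22*s^3 - 46*s^2 + 21*s + 45) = (s + 3)^2*(s^4 - 2*s^3 - 16*s^2 + 2*s + 15) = (s + 1)*(s + 3)^2*(s^3 - 3*s^2 - 13*s + 15) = (s - 5)*(s + 1)*(s + 3)^2*(s^2 + 2*s - 3) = (s - 5)*(s + 1)*(s + 3)^3*(s - 1)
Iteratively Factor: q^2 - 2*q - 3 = (q + 1)*(q - 3)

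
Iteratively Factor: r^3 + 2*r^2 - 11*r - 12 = (r - 3)*(r^2 + 5*r + 4) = (r - 3)*(r + 4)*(r + 1)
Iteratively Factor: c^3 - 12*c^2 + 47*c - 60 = (c - 3)*(c^2 - 9*c + 20) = (c - 4)*(c - 3)*(c - 5)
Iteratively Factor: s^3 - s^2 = (s)*(s^2 - s) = s^2*(s - 1)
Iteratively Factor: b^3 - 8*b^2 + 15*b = (b - 5)*(b^2 - 3*b) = b*(b - 5)*(b - 3)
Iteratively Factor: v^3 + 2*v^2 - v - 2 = (v + 2)*(v^2 - 1) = (v + 1)*(v + 2)*(v - 1)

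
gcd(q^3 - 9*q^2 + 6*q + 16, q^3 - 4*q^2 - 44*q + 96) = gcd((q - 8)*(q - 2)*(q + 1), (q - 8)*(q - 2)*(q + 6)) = q^2 - 10*q + 16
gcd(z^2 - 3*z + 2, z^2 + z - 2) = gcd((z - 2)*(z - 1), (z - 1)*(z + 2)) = z - 1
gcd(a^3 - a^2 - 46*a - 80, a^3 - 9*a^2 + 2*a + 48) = a^2 - 6*a - 16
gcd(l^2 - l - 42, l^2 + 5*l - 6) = l + 6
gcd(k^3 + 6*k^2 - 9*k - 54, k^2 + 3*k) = k + 3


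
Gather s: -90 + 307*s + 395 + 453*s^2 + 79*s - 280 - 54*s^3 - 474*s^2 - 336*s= -54*s^3 - 21*s^2 + 50*s + 25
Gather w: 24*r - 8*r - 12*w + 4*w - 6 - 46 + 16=16*r - 8*w - 36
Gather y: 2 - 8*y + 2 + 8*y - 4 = 0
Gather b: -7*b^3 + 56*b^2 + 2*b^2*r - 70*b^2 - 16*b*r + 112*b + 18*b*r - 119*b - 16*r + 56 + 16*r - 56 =-7*b^3 + b^2*(2*r - 14) + b*(2*r - 7)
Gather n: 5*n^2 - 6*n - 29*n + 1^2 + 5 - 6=5*n^2 - 35*n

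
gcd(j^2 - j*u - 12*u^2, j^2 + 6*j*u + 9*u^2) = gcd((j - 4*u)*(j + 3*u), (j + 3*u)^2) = j + 3*u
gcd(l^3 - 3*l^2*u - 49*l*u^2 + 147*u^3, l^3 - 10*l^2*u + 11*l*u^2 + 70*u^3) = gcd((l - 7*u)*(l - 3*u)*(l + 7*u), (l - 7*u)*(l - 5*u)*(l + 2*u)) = -l + 7*u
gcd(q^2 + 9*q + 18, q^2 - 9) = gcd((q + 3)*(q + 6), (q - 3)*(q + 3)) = q + 3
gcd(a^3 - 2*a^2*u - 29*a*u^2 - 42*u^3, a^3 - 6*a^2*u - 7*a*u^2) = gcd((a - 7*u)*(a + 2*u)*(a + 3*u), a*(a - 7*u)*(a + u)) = -a + 7*u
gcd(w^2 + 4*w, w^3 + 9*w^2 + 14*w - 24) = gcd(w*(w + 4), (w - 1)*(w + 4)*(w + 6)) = w + 4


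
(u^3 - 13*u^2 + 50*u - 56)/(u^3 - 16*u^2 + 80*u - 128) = (u^2 - 9*u + 14)/(u^2 - 12*u + 32)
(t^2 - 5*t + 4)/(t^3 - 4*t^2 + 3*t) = (t - 4)/(t*(t - 3))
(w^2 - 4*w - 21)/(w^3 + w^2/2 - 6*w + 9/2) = 2*(w - 7)/(2*w^2 - 5*w + 3)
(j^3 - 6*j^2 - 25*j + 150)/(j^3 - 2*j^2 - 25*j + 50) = (j - 6)/(j - 2)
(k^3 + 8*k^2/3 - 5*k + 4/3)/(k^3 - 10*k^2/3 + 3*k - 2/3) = (k + 4)/(k - 2)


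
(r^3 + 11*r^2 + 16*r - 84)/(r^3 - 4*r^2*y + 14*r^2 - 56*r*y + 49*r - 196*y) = (-r^2 - 4*r + 12)/(-r^2 + 4*r*y - 7*r + 28*y)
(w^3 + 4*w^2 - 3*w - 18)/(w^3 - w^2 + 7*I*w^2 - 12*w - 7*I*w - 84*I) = (w^2 + w - 6)/(w^2 + w*(-4 + 7*I) - 28*I)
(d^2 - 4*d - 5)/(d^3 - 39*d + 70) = (d + 1)/(d^2 + 5*d - 14)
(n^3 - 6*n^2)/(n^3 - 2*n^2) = (n - 6)/(n - 2)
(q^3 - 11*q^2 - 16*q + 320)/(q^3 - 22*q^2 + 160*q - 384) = (q + 5)/(q - 6)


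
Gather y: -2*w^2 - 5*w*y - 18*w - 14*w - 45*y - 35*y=-2*w^2 - 32*w + y*(-5*w - 80)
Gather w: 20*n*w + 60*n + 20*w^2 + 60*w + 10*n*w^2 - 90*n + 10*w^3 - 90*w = -30*n + 10*w^3 + w^2*(10*n + 20) + w*(20*n - 30)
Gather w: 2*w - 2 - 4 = 2*w - 6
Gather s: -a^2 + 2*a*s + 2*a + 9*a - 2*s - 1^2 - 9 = -a^2 + 11*a + s*(2*a - 2) - 10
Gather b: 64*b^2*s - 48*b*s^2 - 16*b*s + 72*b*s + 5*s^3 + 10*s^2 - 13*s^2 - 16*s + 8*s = 64*b^2*s + b*(-48*s^2 + 56*s) + 5*s^3 - 3*s^2 - 8*s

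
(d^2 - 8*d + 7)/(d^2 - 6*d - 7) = (d - 1)/(d + 1)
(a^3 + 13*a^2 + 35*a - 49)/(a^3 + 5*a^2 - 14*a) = (a^2 + 6*a - 7)/(a*(a - 2))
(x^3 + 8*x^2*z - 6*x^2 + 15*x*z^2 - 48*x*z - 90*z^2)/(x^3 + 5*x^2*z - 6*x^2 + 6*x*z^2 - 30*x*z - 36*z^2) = (x + 5*z)/(x + 2*z)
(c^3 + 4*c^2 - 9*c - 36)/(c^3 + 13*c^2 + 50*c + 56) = (c^2 - 9)/(c^2 + 9*c + 14)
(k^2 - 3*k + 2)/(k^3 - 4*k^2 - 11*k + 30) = (k - 1)/(k^2 - 2*k - 15)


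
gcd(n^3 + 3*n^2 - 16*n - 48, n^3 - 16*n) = n^2 - 16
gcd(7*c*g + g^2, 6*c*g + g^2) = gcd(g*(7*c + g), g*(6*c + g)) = g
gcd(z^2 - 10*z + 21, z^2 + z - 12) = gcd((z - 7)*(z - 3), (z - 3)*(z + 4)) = z - 3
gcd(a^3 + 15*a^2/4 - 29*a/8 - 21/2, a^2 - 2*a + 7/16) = a - 7/4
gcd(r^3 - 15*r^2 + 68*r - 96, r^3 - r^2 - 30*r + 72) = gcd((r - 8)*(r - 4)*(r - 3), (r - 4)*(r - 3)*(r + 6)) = r^2 - 7*r + 12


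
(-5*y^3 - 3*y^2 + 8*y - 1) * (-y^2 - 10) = 5*y^5 + 3*y^4 + 42*y^3 + 31*y^2 - 80*y + 10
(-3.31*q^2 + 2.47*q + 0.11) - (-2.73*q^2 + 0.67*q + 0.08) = -0.58*q^2 + 1.8*q + 0.03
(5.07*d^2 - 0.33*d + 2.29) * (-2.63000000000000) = -13.3341*d^2 + 0.8679*d - 6.0227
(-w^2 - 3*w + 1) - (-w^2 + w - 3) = 4 - 4*w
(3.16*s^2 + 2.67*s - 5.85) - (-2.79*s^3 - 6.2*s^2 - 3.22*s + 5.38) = 2.79*s^3 + 9.36*s^2 + 5.89*s - 11.23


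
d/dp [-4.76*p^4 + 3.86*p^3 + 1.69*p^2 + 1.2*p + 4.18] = -19.04*p^3 + 11.58*p^2 + 3.38*p + 1.2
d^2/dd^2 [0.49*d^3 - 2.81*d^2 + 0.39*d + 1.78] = 2.94*d - 5.62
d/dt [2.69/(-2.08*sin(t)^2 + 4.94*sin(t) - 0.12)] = (11.1904*sin(t) - 13.2886)*cos(t)/(2.08*sin(t)^2 - 4.94*sin(t) + 0.12)^2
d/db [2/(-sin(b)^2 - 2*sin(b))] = 4*(sin(b) + 1)*cos(b)/((sin(b) + 2)^2*sin(b)^2)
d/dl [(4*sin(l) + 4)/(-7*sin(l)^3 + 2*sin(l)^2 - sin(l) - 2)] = 4*(14*sin(l)^3 + 19*sin(l)^2 - 4*sin(l) - 1)*cos(l)/(7*sin(l)^3 - 2*sin(l)^2 + sin(l) + 2)^2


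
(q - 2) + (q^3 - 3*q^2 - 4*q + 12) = q^3 - 3*q^2 - 3*q + 10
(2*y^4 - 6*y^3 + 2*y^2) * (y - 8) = 2*y^5 - 22*y^4 + 50*y^3 - 16*y^2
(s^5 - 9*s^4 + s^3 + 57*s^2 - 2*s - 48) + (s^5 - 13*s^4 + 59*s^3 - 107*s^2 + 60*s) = 2*s^5 - 22*s^4 + 60*s^3 - 50*s^2 + 58*s - 48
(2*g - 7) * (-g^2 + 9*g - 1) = -2*g^3 + 25*g^2 - 65*g + 7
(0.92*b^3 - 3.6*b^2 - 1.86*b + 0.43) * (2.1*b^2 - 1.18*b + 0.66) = 1.932*b^5 - 8.6456*b^4 + 0.9492*b^3 + 0.7218*b^2 - 1.735*b + 0.2838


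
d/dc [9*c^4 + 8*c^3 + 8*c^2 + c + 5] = 36*c^3 + 24*c^2 + 16*c + 1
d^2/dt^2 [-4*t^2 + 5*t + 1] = -8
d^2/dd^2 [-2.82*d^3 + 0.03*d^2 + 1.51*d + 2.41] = 0.06 - 16.92*d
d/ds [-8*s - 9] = -8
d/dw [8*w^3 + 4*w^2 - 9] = 8*w*(3*w + 1)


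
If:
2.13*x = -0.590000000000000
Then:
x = -0.28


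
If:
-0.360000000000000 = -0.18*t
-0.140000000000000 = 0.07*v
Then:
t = 2.00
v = -2.00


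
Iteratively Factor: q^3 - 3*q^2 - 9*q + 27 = (q - 3)*(q^2 - 9) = (q - 3)^2*(q + 3)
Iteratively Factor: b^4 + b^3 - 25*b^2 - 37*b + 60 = (b + 3)*(b^3 - 2*b^2 - 19*b + 20) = (b - 1)*(b + 3)*(b^2 - b - 20) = (b - 1)*(b + 3)*(b + 4)*(b - 5)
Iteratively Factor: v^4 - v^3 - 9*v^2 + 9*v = (v - 1)*(v^3 - 9*v) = (v - 1)*(v + 3)*(v^2 - 3*v) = (v - 3)*(v - 1)*(v + 3)*(v)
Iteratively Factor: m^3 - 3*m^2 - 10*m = (m + 2)*(m^2 - 5*m) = (m - 5)*(m + 2)*(m)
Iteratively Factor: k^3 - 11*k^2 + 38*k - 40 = (k - 4)*(k^2 - 7*k + 10) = (k - 5)*(k - 4)*(k - 2)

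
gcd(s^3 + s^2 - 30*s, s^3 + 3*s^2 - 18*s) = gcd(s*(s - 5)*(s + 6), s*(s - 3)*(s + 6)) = s^2 + 6*s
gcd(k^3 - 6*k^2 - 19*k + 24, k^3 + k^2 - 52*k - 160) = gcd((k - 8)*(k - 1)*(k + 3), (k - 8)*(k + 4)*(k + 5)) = k - 8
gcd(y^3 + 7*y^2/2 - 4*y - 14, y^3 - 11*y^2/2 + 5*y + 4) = y - 2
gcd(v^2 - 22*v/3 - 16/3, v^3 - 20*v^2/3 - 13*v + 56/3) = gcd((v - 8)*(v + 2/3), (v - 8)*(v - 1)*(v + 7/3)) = v - 8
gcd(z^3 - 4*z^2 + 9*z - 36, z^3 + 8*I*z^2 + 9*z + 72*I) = z^2 + 9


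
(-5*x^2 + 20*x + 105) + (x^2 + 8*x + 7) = -4*x^2 + 28*x + 112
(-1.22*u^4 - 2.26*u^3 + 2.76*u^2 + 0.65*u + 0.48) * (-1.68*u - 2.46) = 2.0496*u^5 + 6.798*u^4 + 0.922800000000001*u^3 - 7.8816*u^2 - 2.4054*u - 1.1808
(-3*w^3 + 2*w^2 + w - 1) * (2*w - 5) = -6*w^4 + 19*w^3 - 8*w^2 - 7*w + 5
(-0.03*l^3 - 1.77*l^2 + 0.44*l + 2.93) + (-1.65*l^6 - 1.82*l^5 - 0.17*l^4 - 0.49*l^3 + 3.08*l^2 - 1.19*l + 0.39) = -1.65*l^6 - 1.82*l^5 - 0.17*l^4 - 0.52*l^3 + 1.31*l^2 - 0.75*l + 3.32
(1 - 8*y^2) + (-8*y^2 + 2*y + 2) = -16*y^2 + 2*y + 3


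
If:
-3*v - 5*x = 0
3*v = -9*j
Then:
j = 5*x/9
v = -5*x/3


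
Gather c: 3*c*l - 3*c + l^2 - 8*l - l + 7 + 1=c*(3*l - 3) + l^2 - 9*l + 8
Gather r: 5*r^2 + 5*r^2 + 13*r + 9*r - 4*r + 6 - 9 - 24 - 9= 10*r^2 + 18*r - 36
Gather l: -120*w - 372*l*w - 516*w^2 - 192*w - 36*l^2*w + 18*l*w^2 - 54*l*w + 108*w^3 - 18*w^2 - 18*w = -36*l^2*w + l*(18*w^2 - 426*w) + 108*w^3 - 534*w^2 - 330*w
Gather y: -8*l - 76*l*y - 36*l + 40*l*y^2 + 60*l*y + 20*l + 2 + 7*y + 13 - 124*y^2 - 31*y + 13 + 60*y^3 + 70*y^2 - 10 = -24*l + 60*y^3 + y^2*(40*l - 54) + y*(-16*l - 24) + 18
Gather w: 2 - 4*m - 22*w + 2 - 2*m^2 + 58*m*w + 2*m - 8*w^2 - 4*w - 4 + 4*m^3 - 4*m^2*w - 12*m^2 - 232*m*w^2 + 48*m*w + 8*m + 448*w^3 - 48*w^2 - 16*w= 4*m^3 - 14*m^2 + 6*m + 448*w^3 + w^2*(-232*m - 56) + w*(-4*m^2 + 106*m - 42)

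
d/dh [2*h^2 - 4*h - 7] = 4*h - 4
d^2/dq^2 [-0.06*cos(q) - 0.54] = 0.06*cos(q)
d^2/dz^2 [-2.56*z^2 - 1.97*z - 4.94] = -5.12000000000000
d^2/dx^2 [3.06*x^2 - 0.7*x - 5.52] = 6.12000000000000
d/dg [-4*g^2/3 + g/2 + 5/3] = 1/2 - 8*g/3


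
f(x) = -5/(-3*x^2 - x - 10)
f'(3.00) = -0.06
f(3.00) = 0.12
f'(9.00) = 0.00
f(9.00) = 0.02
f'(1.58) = -0.14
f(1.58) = 0.26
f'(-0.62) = 0.12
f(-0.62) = 0.47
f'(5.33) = -0.02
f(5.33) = 0.05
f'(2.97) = -0.06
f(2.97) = 0.13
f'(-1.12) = 0.18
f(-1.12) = 0.40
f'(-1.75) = 0.16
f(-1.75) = 0.29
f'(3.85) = -0.04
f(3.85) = 0.09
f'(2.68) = -0.07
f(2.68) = 0.15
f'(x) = -5*(6*x + 1)/(-3*x^2 - x - 10)^2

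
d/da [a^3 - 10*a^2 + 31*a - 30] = 3*a^2 - 20*a + 31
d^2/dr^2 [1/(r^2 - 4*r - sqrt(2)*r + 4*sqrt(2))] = 2*(-r^2 + sqrt(2)*r + 4*r + (-2*r + sqrt(2) + 4)^2 - 4*sqrt(2))/(r^2 - 4*r - sqrt(2)*r + 4*sqrt(2))^3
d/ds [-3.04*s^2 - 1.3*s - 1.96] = -6.08*s - 1.3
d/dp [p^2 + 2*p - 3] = 2*p + 2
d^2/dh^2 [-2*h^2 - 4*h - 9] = -4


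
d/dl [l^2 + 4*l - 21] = 2*l + 4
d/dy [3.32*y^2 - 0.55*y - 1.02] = 6.64*y - 0.55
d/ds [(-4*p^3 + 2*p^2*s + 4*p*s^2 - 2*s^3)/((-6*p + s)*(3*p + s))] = 2*(-24*p^4 - 68*p^3*s + 47*p^2*s^2 + 6*p*s^3 - s^4)/(324*p^4 + 108*p^3*s - 27*p^2*s^2 - 6*p*s^3 + s^4)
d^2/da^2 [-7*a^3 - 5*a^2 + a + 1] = -42*a - 10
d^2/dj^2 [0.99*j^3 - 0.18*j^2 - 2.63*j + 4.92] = 5.94*j - 0.36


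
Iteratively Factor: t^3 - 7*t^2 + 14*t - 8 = (t - 1)*(t^2 - 6*t + 8) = (t - 4)*(t - 1)*(t - 2)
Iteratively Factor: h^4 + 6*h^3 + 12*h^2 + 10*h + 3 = (h + 1)*(h^3 + 5*h^2 + 7*h + 3) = (h + 1)^2*(h^2 + 4*h + 3) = (h + 1)^3*(h + 3)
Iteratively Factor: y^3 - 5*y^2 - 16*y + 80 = (y - 5)*(y^2 - 16) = (y - 5)*(y - 4)*(y + 4)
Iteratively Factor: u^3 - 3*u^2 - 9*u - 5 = (u - 5)*(u^2 + 2*u + 1) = (u - 5)*(u + 1)*(u + 1)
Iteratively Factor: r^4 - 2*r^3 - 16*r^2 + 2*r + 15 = (r - 1)*(r^3 - r^2 - 17*r - 15) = (r - 1)*(r + 1)*(r^2 - 2*r - 15) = (r - 5)*(r - 1)*(r + 1)*(r + 3)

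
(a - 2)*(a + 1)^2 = a^3 - 3*a - 2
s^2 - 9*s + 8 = (s - 8)*(s - 1)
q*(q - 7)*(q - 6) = q^3 - 13*q^2 + 42*q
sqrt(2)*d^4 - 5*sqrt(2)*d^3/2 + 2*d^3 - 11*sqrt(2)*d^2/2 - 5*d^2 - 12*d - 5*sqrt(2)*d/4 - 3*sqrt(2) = (d - 4)*(d + 3/2)*(d + sqrt(2)/2)*(sqrt(2)*d + 1)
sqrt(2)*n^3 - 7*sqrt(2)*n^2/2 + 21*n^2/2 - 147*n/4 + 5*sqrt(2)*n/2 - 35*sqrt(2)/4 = (n - 7/2)*(n + 5*sqrt(2))*(sqrt(2)*n + 1/2)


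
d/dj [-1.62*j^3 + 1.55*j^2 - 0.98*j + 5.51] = -4.86*j^2 + 3.1*j - 0.98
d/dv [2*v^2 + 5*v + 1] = 4*v + 5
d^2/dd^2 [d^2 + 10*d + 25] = 2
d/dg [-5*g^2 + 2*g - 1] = 2 - 10*g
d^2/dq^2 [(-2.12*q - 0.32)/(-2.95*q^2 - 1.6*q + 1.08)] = ((2.12*q + 0.32)*(5.9*q + 1.6)*(11.8*q + 3.2) - (37.524*q + 8.672)*(2.95*q^2 + 1.6*q - 1.08))/(2.95*q^2 + 1.6*q - 1.08)^3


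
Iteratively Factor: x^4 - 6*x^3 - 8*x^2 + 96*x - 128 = (x - 4)*(x^3 - 2*x^2 - 16*x + 32) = (x - 4)*(x - 2)*(x^2 - 16) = (x - 4)^2*(x - 2)*(x + 4)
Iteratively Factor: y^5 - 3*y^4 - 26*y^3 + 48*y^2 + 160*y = (y + 2)*(y^4 - 5*y^3 - 16*y^2 + 80*y) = y*(y + 2)*(y^3 - 5*y^2 - 16*y + 80) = y*(y - 5)*(y + 2)*(y^2 - 16) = y*(y - 5)*(y - 4)*(y + 2)*(y + 4)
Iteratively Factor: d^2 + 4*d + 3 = (d + 3)*(d + 1)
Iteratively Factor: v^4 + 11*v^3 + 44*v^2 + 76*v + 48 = (v + 2)*(v^3 + 9*v^2 + 26*v + 24) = (v + 2)*(v + 3)*(v^2 + 6*v + 8) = (v + 2)*(v + 3)*(v + 4)*(v + 2)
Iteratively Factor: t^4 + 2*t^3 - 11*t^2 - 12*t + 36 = (t - 2)*(t^3 + 4*t^2 - 3*t - 18) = (t - 2)*(t + 3)*(t^2 + t - 6) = (t - 2)*(t + 3)^2*(t - 2)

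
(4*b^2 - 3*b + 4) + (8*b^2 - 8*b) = 12*b^2 - 11*b + 4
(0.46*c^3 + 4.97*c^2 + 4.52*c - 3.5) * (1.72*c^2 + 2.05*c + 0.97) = 0.7912*c^5 + 9.4914*c^4 + 18.4091*c^3 + 8.0669*c^2 - 2.7906*c - 3.395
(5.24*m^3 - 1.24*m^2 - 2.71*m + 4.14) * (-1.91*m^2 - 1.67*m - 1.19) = -10.0084*m^5 - 6.3824*m^4 + 1.0113*m^3 - 1.9061*m^2 - 3.6889*m - 4.9266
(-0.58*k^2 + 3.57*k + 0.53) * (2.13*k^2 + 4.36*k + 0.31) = -1.2354*k^4 + 5.0753*k^3 + 16.5143*k^2 + 3.4175*k + 0.1643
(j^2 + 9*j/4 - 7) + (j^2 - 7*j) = 2*j^2 - 19*j/4 - 7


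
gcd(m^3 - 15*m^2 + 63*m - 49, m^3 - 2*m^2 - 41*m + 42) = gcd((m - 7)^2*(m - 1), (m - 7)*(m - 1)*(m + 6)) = m^2 - 8*m + 7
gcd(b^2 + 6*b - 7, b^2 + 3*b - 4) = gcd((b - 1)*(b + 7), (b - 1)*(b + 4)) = b - 1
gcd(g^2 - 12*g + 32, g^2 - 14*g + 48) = g - 8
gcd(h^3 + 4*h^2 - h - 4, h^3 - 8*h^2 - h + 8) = h^2 - 1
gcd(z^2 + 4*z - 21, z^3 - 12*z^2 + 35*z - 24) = z - 3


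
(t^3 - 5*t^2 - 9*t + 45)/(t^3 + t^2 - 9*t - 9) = (t - 5)/(t + 1)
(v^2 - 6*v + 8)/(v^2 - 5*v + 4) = (v - 2)/(v - 1)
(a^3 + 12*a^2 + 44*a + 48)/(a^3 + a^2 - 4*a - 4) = (a^2 + 10*a + 24)/(a^2 - a - 2)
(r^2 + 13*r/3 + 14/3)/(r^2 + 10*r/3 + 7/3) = (r + 2)/(r + 1)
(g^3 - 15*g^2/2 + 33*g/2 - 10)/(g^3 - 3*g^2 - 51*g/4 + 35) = 2*(g - 1)/(2*g + 7)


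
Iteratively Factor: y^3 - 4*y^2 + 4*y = (y)*(y^2 - 4*y + 4) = y*(y - 2)*(y - 2)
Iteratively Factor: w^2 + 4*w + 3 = (w + 1)*(w + 3)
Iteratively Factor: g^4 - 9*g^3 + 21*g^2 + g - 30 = (g + 1)*(g^3 - 10*g^2 + 31*g - 30) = (g - 3)*(g + 1)*(g^2 - 7*g + 10) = (g - 3)*(g - 2)*(g + 1)*(g - 5)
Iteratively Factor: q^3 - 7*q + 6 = (q + 3)*(q^2 - 3*q + 2) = (q - 1)*(q + 3)*(q - 2)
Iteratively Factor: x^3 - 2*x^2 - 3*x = (x)*(x^2 - 2*x - 3) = x*(x - 3)*(x + 1)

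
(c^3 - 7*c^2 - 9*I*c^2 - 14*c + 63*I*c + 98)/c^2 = c - 7 - 9*I - 14/c + 63*I/c + 98/c^2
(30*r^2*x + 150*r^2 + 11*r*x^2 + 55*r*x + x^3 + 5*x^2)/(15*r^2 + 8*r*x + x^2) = (6*r*x + 30*r + x^2 + 5*x)/(3*r + x)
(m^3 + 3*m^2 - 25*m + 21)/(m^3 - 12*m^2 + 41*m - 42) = (m^2 + 6*m - 7)/(m^2 - 9*m + 14)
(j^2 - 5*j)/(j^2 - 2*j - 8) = j*(5 - j)/(-j^2 + 2*j + 8)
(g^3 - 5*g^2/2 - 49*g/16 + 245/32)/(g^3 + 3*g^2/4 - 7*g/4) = (8*g^2 - 34*g + 35)/(8*g*(g - 1))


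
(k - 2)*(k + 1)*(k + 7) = k^3 + 6*k^2 - 9*k - 14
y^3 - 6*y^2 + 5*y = y*(y - 5)*(y - 1)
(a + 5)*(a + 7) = a^2 + 12*a + 35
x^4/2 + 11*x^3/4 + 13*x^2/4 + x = x*(x/2 + 1/2)*(x + 1/2)*(x + 4)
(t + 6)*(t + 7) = t^2 + 13*t + 42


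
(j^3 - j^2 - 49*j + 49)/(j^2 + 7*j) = j - 8 + 7/j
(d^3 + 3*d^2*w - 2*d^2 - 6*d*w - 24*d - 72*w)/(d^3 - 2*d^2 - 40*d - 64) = (d^2 + 3*d*w - 6*d - 18*w)/(d^2 - 6*d - 16)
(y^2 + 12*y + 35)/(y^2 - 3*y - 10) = (y^2 + 12*y + 35)/(y^2 - 3*y - 10)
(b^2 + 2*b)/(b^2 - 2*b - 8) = b/(b - 4)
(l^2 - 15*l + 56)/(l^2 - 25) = (l^2 - 15*l + 56)/(l^2 - 25)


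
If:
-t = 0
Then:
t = 0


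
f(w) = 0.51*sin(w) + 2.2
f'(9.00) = -0.46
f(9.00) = 2.41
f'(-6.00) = 0.49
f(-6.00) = 2.34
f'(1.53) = 0.02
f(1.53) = 2.71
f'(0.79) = 0.36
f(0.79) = 2.56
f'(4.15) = -0.27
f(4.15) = 1.77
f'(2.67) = -0.45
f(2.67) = 2.43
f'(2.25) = -0.32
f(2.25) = 2.60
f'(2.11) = -0.26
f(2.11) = 2.64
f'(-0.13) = 0.51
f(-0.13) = 2.13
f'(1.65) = -0.04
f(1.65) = 2.71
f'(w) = 0.51*cos(w)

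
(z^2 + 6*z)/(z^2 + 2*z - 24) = z/(z - 4)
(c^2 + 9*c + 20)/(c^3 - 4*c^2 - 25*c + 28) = (c + 5)/(c^2 - 8*c + 7)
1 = 1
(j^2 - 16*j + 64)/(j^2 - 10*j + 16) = (j - 8)/(j - 2)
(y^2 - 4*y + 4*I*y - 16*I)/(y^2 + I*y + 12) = (y - 4)/(y - 3*I)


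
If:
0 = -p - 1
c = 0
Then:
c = 0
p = -1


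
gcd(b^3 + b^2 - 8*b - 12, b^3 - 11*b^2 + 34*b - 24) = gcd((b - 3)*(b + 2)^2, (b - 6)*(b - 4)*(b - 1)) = 1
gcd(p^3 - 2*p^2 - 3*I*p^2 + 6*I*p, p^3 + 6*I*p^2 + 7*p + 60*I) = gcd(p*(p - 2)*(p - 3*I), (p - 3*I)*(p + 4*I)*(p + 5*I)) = p - 3*I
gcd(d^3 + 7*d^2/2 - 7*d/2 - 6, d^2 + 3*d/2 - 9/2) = d - 3/2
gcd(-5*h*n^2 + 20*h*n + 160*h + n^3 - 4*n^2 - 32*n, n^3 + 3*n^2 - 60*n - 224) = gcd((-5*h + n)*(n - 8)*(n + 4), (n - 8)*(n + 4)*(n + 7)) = n^2 - 4*n - 32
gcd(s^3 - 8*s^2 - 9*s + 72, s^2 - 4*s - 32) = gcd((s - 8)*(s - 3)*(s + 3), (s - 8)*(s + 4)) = s - 8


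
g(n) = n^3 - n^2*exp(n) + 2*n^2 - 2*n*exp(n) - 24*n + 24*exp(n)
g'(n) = -n^2*exp(n) + 3*n^2 - 4*n*exp(n) + 4*n + 22*exp(n) - 24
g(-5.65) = 19.09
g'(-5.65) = 49.21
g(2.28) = 106.76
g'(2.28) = 75.82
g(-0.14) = 24.49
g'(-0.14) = -4.91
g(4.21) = -135.39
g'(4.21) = -800.26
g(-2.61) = 60.13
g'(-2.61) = -12.12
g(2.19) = 99.99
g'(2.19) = 74.60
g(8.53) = -332784.93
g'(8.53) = -429646.32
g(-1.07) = 35.32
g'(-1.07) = -16.22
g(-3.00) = 64.05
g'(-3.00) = -7.76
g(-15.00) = -2565.00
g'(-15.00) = 591.00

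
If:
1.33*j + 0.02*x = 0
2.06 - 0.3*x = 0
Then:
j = -0.10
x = 6.87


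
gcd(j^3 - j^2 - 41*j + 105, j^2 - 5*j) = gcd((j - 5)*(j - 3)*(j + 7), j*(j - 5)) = j - 5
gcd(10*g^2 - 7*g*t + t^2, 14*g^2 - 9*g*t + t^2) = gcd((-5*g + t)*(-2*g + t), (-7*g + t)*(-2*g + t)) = -2*g + t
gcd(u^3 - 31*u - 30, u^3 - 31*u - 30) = u^3 - 31*u - 30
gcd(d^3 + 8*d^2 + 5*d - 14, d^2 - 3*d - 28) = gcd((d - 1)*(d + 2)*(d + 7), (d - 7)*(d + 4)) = 1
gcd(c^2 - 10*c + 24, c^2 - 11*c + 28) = c - 4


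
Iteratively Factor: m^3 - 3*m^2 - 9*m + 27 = (m - 3)*(m^2 - 9) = (m - 3)*(m + 3)*(m - 3)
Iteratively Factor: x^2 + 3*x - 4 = (x - 1)*(x + 4)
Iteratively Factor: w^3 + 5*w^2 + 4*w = (w + 4)*(w^2 + w) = w*(w + 4)*(w + 1)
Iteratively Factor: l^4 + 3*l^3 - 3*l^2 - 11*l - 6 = (l - 2)*(l^3 + 5*l^2 + 7*l + 3) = (l - 2)*(l + 1)*(l^2 + 4*l + 3) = (l - 2)*(l + 1)*(l + 3)*(l + 1)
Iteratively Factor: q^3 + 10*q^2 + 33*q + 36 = (q + 3)*(q^2 + 7*q + 12) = (q + 3)*(q + 4)*(q + 3)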